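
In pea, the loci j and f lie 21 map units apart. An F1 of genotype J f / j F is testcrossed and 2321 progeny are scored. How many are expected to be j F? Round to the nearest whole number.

A map distance of 21 map units corresponds to a recombination frequency of 0.210.
The F1 is J f / j F, so j F is a parental gamete class with expected frequency (1 − r)/2 = 0.790/2 = 0.3950.
Expected number = 0.3950 × 2321 = 916.80 ≈ 917.

917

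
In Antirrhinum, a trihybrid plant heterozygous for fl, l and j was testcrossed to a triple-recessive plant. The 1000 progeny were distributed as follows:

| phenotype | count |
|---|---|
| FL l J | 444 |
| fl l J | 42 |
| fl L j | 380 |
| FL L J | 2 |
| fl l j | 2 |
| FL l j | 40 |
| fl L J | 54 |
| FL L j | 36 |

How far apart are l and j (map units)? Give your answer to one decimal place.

9.8 map units

The two most frequent reciprocal classes, FL l J and fl L j, are the parental types, so the F1 was FL l J / fl L j.
The two rarest classes, FL L J and fl l j, are the double crossovers. Comparing them with the parentals, only the l allele has switched, so l is the middle locus and the order is j – l – fl.
Crossovers in the j–l interval produce the single-crossover classes FL l j and fl L J (40 + 54 = 94) plus the double crossovers (4).
RF(j–l) = (94 + 4) / 1000 = 98/1000 = 0.0980 → 9.8 map units.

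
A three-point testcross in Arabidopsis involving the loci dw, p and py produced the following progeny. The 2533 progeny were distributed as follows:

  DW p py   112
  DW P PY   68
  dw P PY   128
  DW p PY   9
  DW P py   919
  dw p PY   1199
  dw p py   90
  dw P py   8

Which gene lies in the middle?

dw

The two most frequent reciprocal classes, DW P py and dw p PY, are the parental types, so the F1 was DW P py / dw p PY.
The two rarest classes, dw P py and DW p PY, are the double crossovers. Comparing them with the parentals, only the dw allele has switched, so dw is the middle locus and the order is py – dw – p.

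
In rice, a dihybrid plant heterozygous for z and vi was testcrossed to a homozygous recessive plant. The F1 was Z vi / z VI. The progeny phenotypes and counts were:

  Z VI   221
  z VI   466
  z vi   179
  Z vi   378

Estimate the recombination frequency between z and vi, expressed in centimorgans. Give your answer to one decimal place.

32.2 centimorgans

The recombinant classes are Z VI and z vi: 221 + 179 = 400.
Recombination frequency = 400/1244 = 0.3215 ≈ 32.2%, i.e. 32.2 centimorgans.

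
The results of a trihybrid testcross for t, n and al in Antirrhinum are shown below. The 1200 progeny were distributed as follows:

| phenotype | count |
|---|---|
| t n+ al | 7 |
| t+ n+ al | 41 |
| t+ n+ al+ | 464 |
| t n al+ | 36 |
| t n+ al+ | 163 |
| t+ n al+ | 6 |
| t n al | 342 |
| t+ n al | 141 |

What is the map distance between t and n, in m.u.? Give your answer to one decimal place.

26.4 m.u.

The two most frequent reciprocal classes, t n al and t+ n+ al+, are the parental types, so the F1 was t n al / t+ n+ al+.
The two rarest classes, t n+ al and t+ n al+, are the double crossovers. Comparing them with the parentals, only the n allele has switched, so n is the middle locus and the order is t – n – al.
Crossovers in the t–n interval produce the single-crossover classes t+ n al and t n+ al+ (141 + 163 = 304) plus the double crossovers (13).
RF(t–n) = (304 + 13) / 1200 = 317/1200 = 0.2642 → 26.4 m.u.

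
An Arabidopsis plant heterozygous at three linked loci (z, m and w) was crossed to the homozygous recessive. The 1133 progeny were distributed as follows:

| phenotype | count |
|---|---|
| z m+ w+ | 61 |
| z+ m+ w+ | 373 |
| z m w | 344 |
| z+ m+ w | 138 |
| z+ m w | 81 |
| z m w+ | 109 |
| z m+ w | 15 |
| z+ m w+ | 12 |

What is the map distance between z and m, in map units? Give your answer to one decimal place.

14.9 map units

The two most frequent reciprocal classes, z+ m+ w+ and z m w, are the parental types, so the F1 was z+ m+ w+ / z m w.
The two rarest classes, z+ m w+ and z m+ w, are the double crossovers. Comparing them with the parentals, only the m allele has switched, so m is the middle locus and the order is w – m – z.
Crossovers in the m–z interval produce the single-crossover classes z m+ w+ and z+ m w (61 + 81 = 142) plus the double crossovers (27).
RF(m–z) = (142 + 27) / 1133 = 169/1133 = 0.1492 → 14.9 map units.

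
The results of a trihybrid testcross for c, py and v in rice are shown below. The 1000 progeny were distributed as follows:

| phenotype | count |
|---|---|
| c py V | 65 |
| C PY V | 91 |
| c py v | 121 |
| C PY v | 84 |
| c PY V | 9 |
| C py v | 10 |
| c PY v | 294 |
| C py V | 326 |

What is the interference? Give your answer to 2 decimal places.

0.51

The two most frequent reciprocal classes, C py V and c PY v, are the parental types, so the F1 was C py V / c PY v.
The two rarest classes, C py v and c PY V, are the double crossovers. Comparing them with the parentals, only the v allele has switched, so v is the middle locus and the order is py – v – c.
py–v: (212 + 19)/1000 = 0.2310; v–c: (149 + 19)/1000 = 0.1680.
Expected DCO frequency = 0.2310 × 0.1680 ≈ 0.03881; observed = 19/1000 ≈ 0.01900.
Coefficient of coincidence = 0.01900/0.03881 ≈ 0.49; interference = 1 − 0.49 = 0.51.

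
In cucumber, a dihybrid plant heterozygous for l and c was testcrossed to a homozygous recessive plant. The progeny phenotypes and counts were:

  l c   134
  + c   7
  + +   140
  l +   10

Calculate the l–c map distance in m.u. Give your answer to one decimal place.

5.8 m.u.

The two most frequent classes, + + (140) and l c (134), are the parental types, so the F1 was + + / l c.
The recombinant classes are + c and l +: 7 + 10 = 17.
Recombination frequency = 17/291 = 0.0584 ≈ 5.8%, i.e. 5.8 m.u.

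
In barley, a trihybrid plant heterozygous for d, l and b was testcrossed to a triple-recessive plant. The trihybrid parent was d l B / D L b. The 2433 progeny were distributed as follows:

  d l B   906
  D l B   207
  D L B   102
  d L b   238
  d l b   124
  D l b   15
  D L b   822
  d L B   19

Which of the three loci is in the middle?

The two rarest classes, d L B and D l b, are the double crossovers. Comparing them with the parentals, only the l allele has switched, so l is the middle locus and the order is b – l – d.

l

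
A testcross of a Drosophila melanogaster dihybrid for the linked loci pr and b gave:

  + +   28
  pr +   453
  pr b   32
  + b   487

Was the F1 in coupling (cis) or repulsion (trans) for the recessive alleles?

The two most frequent classes are + b (487) and pr + (453); these are the parental (non-recombinant) types.
So the F1 carried + b on one chromosome and pr + on the other — the recessive alleles are on opposite chromosomes (trans / repulsion).

trans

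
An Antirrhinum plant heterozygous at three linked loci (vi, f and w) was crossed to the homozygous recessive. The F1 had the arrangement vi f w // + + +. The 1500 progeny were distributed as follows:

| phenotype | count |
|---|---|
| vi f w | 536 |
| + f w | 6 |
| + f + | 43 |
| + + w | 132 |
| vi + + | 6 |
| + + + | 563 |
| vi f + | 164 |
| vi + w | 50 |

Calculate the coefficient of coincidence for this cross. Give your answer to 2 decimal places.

0.56

The two rarest classes, + f w and vi + +, are the double crossovers. Comparing them with the parentals, only the vi allele has switched, so vi is the middle locus and the order is f – vi – w.
f–vi: (93 + 12)/1500 = 0.0700; vi–w: (296 + 12)/1500 = 0.2053.
Expected DCO frequency = 0.0700 × 0.2053 ≈ 0.01437; observed = 12/1500 ≈ 0.00800.
Coefficient of coincidence = 0.00800/0.01437 ≈ 0.56.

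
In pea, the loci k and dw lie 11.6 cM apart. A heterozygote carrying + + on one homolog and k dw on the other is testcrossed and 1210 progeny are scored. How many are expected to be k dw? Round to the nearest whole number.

A map distance of 11.6 cM corresponds to a recombination frequency of 0.116.
The F1 is + + / k dw, so k dw is a parental gamete class with expected frequency (1 − r)/2 = 0.884/2 = 0.4420.
Expected number = 0.4420 × 1210 = 534.82 ≈ 535.

535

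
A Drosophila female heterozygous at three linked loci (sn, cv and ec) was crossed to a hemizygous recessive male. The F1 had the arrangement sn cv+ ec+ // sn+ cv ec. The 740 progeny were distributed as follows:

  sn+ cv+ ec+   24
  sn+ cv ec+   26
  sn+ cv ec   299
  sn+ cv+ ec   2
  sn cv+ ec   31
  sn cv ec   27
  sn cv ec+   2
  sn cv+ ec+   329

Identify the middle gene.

The two rarest classes, sn cv ec+ and sn+ cv+ ec, are the double crossovers. Comparing them with the parentals, only the cv allele has switched, so cv is the middle locus and the order is ec – cv – sn.

cv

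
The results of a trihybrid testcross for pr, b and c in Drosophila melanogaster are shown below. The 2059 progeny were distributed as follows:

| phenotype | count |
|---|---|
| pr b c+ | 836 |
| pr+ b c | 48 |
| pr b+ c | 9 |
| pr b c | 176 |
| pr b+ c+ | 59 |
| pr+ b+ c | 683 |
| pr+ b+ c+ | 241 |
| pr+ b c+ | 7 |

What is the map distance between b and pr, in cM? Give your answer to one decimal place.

The two most frequent reciprocal classes, pr b c+ and pr+ b+ c, are the parental types, so the F1 was pr b c+ / pr+ b+ c.
The two rarest classes, pr+ b c+ and pr b+ c, are the double crossovers. Comparing them with the parentals, only the pr allele has switched, so pr is the middle locus and the order is b – pr – c.
Crossovers in the b–pr interval produce the single-crossover classes pr b+ c+ and pr+ b c (59 + 48 = 107) plus the double crossovers (16).
RF(b–pr) = (107 + 16) / 2059 = 123/2059 = 0.0597 → 6.0 cM.

6.0 cM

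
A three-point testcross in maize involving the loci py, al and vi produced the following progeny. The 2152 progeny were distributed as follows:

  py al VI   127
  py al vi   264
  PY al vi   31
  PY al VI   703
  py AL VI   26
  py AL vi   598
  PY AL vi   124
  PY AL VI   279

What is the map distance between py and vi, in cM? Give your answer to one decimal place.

The two most frequent reciprocal classes, py AL vi and PY al VI, are the parental types, so the F1 was py AL vi / PY al VI.
The two rarest classes, py AL VI and PY al vi, are the double crossovers. Comparing them with the parentals, only the vi allele has switched, so vi is the middle locus and the order is py – vi – al.
Crossovers in the py–vi interval produce the single-crossover classes PY AL vi and py al VI (124 + 127 = 251) plus the double crossovers (57).
RF(py–vi) = (251 + 57) / 2152 = 308/2152 = 0.1431 → 14.3 cM.

14.3 cM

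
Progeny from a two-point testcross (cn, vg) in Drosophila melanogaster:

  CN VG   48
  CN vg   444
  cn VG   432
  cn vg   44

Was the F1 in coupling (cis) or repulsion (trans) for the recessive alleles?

The two most frequent classes are CN vg (444) and cn VG (432); these are the parental (non-recombinant) types.
So the F1 carried CN vg on one chromosome and cn VG on the other — the recessive alleles are on opposite chromosomes (trans / repulsion).

trans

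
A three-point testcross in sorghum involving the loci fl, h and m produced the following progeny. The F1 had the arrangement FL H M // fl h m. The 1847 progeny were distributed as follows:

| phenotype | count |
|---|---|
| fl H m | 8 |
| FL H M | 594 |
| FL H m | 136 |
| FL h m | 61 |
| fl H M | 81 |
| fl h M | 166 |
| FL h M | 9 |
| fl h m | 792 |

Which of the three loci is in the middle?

h

The two rarest classes, FL h M and fl H m, are the double crossovers. Comparing them with the parentals, only the h allele has switched, so h is the middle locus and the order is fl – h – m.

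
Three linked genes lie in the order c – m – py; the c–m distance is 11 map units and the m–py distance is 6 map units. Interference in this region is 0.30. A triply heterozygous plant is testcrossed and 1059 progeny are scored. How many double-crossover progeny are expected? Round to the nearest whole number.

5

Map distances give recombination frequencies of 0.110 and 0.060 for the two intervals.
With interference 0.30 (so coincidence = 0.70), expected double-crossover frequency = 0.110 × 0.060 × 0.70 = 0.00462.
Expected number = 0.00462 × 1059 = 4.89 ≈ 5.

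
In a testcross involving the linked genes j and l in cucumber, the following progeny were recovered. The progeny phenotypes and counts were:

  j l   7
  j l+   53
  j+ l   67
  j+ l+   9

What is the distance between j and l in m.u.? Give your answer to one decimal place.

The two most frequent classes, j+ l (67) and j l+ (53), are the parental types, so the F1 was j+ l / j l+.
The recombinant classes are j+ l+ and j l: 9 + 7 = 16.
Recombination frequency = 16/136 = 0.1176 ≈ 11.8%, i.e. 11.8 m.u.

11.8 m.u.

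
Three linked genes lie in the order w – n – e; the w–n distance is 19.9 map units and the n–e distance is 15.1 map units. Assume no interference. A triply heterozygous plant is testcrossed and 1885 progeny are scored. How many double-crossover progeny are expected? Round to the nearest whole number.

Map distances give recombination frequencies of 0.199 and 0.151 for the two intervals.
With no interference, expected double-crossover frequency = 0.199 × 0.151 = 0.03005.
Expected number = 0.03005 × 1885 = 56.64 ≈ 57.

57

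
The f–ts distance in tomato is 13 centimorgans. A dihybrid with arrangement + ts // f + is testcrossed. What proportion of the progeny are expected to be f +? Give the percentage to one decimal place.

43.5%

A map distance of 13 centimorgans corresponds to a recombination frequency of 0.130.
The F1 is + ts / f +, so f + is a parental gamete class with expected frequency (1 − r)/2 = 0.870/2 = 0.4350.
That is 0.4350 = 43.5% of the progeny.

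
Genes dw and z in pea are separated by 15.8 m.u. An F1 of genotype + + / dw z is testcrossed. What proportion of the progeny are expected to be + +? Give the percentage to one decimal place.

A map distance of 15.8 m.u. corresponds to a recombination frequency of 0.158.
The F1 is + + / dw z, so + + is a parental gamete class with expected frequency (1 − r)/2 = 0.842/2 = 0.4210.
That is 0.4210 = 42.1% of the progeny.

42.1%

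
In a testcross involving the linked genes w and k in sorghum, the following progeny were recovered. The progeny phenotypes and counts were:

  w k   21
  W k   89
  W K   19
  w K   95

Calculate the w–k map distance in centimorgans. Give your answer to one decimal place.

17.9 centimorgans

The two most frequent classes, W k (89) and w K (95), are the parental types, so the F1 was W k / w K.
The recombinant classes are W K and w k: 19 + 21 = 40.
Recombination frequency = 40/224 = 0.1786 ≈ 17.9%, i.e. 17.9 centimorgans.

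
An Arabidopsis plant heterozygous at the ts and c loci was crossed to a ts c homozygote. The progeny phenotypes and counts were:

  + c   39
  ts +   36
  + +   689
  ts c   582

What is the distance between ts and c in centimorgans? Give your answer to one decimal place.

The two most frequent classes, + + (689) and ts c (582), are the parental types, so the F1 was + + / ts c.
The recombinant classes are + c and ts +: 39 + 36 = 75.
Recombination frequency = 75/1346 = 0.0557 ≈ 5.6%, i.e. 5.6 centimorgans.

5.6 centimorgans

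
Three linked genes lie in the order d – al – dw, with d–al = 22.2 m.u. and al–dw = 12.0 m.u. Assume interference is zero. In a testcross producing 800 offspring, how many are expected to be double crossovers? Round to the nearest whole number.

Map distances give recombination frequencies of 0.222 and 0.120 for the two intervals.
With no interference, expected double-crossover frequency = 0.222 × 0.120 = 0.02664.
Expected number = 0.02664 × 800 = 21.31 ≈ 21.

21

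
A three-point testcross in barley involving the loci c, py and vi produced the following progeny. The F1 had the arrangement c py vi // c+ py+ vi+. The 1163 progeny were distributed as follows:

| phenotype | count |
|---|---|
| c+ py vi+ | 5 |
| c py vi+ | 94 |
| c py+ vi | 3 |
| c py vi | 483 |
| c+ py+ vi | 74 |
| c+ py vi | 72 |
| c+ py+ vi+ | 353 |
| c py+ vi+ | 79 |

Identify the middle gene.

py

The two rarest classes, c py+ vi and c+ py vi+, are the double crossovers. Comparing them with the parentals, only the py allele has switched, so py is the middle locus and the order is c – py – vi.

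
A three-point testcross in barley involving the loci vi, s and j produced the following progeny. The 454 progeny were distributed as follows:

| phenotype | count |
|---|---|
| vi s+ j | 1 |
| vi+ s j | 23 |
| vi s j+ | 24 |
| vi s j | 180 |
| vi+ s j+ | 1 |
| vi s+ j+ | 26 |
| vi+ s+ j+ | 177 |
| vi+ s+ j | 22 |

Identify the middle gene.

The two most frequent reciprocal classes, vi s j and vi+ s+ j+, are the parental types, so the F1 was vi s j / vi+ s+ j+.
The two rarest classes, vi s+ j and vi+ s j+, are the double crossovers. Comparing them with the parentals, only the s allele has switched, so s is the middle locus and the order is j – s – vi.

s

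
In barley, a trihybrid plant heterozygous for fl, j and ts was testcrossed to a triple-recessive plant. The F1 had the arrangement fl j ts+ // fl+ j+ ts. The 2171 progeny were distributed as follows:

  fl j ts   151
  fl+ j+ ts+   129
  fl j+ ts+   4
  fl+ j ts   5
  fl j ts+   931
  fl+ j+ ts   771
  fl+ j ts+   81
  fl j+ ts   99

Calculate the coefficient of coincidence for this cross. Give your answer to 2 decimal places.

0.36

The two rarest classes, fl j+ ts+ and fl+ j ts, are the double crossovers. Comparing them with the parentals, only the j allele has switched, so j is the middle locus and the order is fl – j – ts.
fl–j: (180 + 9)/2171 = 0.0871; j–ts: (280 + 9)/2171 = 0.1331.
Expected DCO frequency = 0.0871 × 0.1331 ≈ 0.01159; observed = 9/2171 ≈ 0.00415.
Coefficient of coincidence = 0.00415/0.01159 ≈ 0.36.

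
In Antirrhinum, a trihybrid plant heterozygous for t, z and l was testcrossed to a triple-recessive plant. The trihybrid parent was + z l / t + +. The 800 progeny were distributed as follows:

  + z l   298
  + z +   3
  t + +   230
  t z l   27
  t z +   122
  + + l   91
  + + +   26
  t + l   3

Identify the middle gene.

l

The two rarest classes, + z + and t + l, are the double crossovers. Comparing them with the parentals, only the l allele has switched, so l is the middle locus and the order is z – l – t.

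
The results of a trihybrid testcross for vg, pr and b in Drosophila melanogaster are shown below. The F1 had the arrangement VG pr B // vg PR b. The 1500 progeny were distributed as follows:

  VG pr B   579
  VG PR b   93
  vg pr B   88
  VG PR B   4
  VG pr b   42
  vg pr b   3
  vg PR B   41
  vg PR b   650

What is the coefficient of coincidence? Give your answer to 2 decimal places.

The two rarest classes, VG PR B and vg pr b, are the double crossovers. Comparing them with the parentals, only the pr allele has switched, so pr is the middle locus and the order is vg – pr – b.
vg–pr: (181 + 7)/1500 = 0.1253; pr–b: (83 + 7)/1500 = 0.0600.
Expected DCO frequency = 0.1253 × 0.0600 ≈ 0.00752; observed = 7/1500 ≈ 0.00467.
Coefficient of coincidence = 0.00467/0.00752 ≈ 0.62.

0.62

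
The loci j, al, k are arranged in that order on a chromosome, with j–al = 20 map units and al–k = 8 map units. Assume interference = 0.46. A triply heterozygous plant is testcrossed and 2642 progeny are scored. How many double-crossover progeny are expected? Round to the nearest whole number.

23

Map distances give recombination frequencies of 0.200 and 0.080 for the two intervals.
With interference 0.46 (so coincidence = 0.54), expected double-crossover frequency = 0.200 × 0.080 × 0.54 = 0.00864.
Expected number = 0.00864 × 2642 = 22.83 ≈ 23.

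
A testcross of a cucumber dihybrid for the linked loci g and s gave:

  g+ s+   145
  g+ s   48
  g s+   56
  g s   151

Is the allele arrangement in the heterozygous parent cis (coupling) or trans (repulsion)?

cis

The two most frequent classes are g+ s+ (145) and g s (151); these are the parental (non-recombinant) types.
So the F1 carried g+ s+ on one chromosome and g s on the other — the recessive alleles are on the same chromosome (cis / coupling).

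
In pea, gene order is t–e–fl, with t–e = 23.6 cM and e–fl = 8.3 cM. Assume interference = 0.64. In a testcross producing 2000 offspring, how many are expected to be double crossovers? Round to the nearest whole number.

14

Map distances give recombination frequencies of 0.236 and 0.083 for the two intervals.
With interference 0.64 (so coincidence = 0.36), expected double-crossover frequency = 0.236 × 0.083 × 0.36 = 0.00705.
Expected number = 0.00705 × 2000 = 14.10 ≈ 14.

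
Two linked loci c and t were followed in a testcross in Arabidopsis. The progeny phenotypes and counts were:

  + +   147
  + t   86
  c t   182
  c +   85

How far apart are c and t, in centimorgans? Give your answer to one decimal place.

The two most frequent classes, + + (147) and c t (182), are the parental types, so the F1 was + + / c t.
The recombinant classes are + t and c +: 86 + 85 = 171.
Recombination frequency = 171/500 = 0.3420 ≈ 34.2%, i.e. 34.2 centimorgans.

34.2 centimorgans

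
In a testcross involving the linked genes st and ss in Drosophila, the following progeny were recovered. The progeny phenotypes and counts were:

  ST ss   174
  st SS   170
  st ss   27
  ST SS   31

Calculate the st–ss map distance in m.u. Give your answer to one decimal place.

The two most frequent classes, ST ss (174) and st SS (170), are the parental types, so the F1 was ST ss / st SS.
The recombinant classes are ST SS and st ss: 31 + 27 = 58.
Recombination frequency = 58/402 = 0.1443 ≈ 14.4%, i.e. 14.4 m.u.

14.4 m.u.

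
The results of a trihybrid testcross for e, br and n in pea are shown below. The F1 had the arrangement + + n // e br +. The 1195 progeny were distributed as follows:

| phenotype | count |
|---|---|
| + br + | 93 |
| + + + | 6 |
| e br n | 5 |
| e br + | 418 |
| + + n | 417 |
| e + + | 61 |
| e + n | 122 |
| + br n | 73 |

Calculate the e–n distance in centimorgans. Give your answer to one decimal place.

18.9 centimorgans

The two rarest classes, + + + and e br n, are the double crossovers. Comparing them with the parentals, only the n allele has switched, so n is the middle locus and the order is e – n – br.
Crossovers in the e–n interval produce the single-crossover classes e + n and + br + (122 + 93 = 215) plus the double crossovers (11).
RF(e–n) = (215 + 11) / 1195 = 226/1195 = 0.1891 → 18.9 centimorgans.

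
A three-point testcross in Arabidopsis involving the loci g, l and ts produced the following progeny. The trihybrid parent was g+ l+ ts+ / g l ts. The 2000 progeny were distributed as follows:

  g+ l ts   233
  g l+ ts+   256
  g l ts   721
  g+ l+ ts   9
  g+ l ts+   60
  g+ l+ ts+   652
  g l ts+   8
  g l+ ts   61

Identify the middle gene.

The two rarest classes, g+ l+ ts and g l ts+, are the double crossovers. Comparing them with the parentals, only the ts allele has switched, so ts is the middle locus and the order is l – ts – g.

ts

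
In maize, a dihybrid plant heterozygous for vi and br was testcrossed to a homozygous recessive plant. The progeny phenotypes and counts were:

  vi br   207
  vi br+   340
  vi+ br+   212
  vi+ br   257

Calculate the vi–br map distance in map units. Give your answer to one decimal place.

41.2 map units

The two most frequent classes, vi+ br (257) and vi br+ (340), are the parental types, so the F1 was vi+ br / vi br+.
The recombinant classes are vi+ br+ and vi br: 212 + 207 = 419.
Recombination frequency = 419/1016 = 0.4124 ≈ 41.2%, i.e. 41.2 map units.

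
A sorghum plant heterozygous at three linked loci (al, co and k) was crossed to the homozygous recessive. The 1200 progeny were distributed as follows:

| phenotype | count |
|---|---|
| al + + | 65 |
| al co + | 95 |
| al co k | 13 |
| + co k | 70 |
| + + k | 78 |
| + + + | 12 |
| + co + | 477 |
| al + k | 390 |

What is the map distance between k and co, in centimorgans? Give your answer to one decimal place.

13.3 centimorgans

The two most frequent reciprocal classes, + co + and al + k, are the parental types, so the F1 was + co + / al + k.
The two rarest classes, + + + and al co k, are the double crossovers. Comparing them with the parentals, only the co allele has switched, so co is the middle locus and the order is al – co – k.
Crossovers in the co–k interval produce the single-crossover classes + co k and al + + (70 + 65 = 135) plus the double crossovers (25).
RF(co–k) = (135 + 25) / 1200 = 160/1200 = 0.1333 → 13.3 centimorgans.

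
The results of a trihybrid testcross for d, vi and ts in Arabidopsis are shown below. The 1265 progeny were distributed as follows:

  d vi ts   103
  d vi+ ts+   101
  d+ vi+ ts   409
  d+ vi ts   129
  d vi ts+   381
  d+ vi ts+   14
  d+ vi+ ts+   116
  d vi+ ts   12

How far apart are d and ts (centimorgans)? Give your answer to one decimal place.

The two most frequent reciprocal classes, d vi ts+ and d+ vi+ ts, are the parental types, so the F1 was d vi ts+ / d+ vi+ ts.
The two rarest classes, d+ vi ts+ and d vi+ ts, are the double crossovers. Comparing them with the parentals, only the d allele has switched, so d is the middle locus and the order is vi – d – ts.
Crossovers in the d–ts interval produce the single-crossover classes d vi ts and d+ vi+ ts+ (103 + 116 = 219) plus the double crossovers (26).
RF(d–ts) = (219 + 26) / 1265 = 245/1265 = 0.1937 → 19.4 centimorgans.

19.4 centimorgans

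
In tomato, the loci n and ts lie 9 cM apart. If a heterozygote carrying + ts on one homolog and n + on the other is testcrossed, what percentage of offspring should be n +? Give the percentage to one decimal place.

45.5%

A map distance of 9 cM corresponds to a recombination frequency of 0.090.
The F1 is + ts / n +, so n + is a parental gamete class with expected frequency (1 − r)/2 = 0.910/2 = 0.4550.
That is 0.4550 = 45.5% of the progeny.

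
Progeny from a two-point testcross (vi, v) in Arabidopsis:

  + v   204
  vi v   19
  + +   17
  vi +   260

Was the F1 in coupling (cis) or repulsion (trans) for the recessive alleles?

The two most frequent classes are + v (204) and vi + (260); these are the parental (non-recombinant) types.
So the F1 carried + v on one chromosome and vi + on the other — the recessive alleles are on opposite chromosomes (trans / repulsion).

trans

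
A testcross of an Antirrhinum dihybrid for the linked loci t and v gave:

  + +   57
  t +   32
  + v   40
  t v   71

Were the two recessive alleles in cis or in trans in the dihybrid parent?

cis

The two most frequent classes are + + (57) and t v (71); these are the parental (non-recombinant) types.
So the F1 carried + + on one chromosome and t v on the other — the recessive alleles are on the same chromosome (cis / coupling).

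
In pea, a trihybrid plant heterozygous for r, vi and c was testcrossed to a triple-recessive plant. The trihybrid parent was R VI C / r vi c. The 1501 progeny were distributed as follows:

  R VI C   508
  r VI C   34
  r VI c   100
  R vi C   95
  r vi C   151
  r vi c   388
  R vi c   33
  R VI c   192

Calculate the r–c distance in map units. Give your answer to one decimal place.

27.3 map units

The two rarest classes, r VI C and R vi c, are the double crossovers. Comparing them with the parentals, only the r allele has switched, so r is the middle locus and the order is vi – r – c.
Crossovers in the r–c interval produce the single-crossover classes R VI c and r vi C (192 + 151 = 343) plus the double crossovers (67).
RF(r–c) = (343 + 67) / 1501 = 410/1501 = 0.2732 → 27.3 map units.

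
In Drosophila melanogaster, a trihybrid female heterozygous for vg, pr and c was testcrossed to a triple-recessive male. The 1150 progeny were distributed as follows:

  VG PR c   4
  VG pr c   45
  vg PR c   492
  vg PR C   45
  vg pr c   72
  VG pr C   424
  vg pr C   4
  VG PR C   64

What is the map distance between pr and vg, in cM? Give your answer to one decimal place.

12.5 cM

The two most frequent reciprocal classes, vg PR c and VG pr C, are the parental types, so the F1 was vg PR c / VG pr C.
The two rarest classes, VG PR c and vg pr C, are the double crossovers. Comparing them with the parentals, only the vg allele has switched, so vg is the middle locus and the order is pr – vg – c.
Crossovers in the pr–vg interval produce the single-crossover classes vg pr c and VG PR C (72 + 64 = 136) plus the double crossovers (8).
RF(pr–vg) = (136 + 8) / 1150 = 144/1150 = 0.1252 → 12.5 cM.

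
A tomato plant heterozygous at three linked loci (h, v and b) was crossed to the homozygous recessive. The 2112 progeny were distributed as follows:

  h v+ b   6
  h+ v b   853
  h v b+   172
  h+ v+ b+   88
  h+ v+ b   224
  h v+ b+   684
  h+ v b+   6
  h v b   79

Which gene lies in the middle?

The two most frequent reciprocal classes, h v+ b+ and h+ v b, are the parental types, so the F1 was h v+ b+ / h+ v b.
The two rarest classes, h v+ b and h+ v b+, are the double crossovers. Comparing them with the parentals, only the b allele has switched, so b is the middle locus and the order is h – b – v.

b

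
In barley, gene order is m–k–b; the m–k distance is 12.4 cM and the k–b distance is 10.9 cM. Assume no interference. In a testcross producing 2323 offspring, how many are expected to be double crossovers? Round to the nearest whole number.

Map distances give recombination frequencies of 0.124 and 0.109 for the two intervals.
With no interference, expected double-crossover frequency = 0.124 × 0.109 = 0.01352.
Expected number = 0.01352 × 2323 = 31.40 ≈ 31.

31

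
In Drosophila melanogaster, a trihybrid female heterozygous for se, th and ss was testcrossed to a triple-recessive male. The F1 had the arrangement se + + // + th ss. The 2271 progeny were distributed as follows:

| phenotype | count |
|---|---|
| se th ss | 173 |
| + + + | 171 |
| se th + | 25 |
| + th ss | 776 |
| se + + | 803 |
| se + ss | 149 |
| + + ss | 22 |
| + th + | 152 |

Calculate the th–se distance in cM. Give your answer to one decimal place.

17.2 cM

The two rarest classes, se th + and + + ss, are the double crossovers. Comparing them with the parentals, only the th allele has switched, so th is the middle locus and the order is ss – th – se.
Crossovers in the th–se interval produce the single-crossover classes + + + and se th ss (171 + 173 = 344) plus the double crossovers (47).
RF(th–se) = (344 + 47) / 2271 = 391/2271 = 0.1722 → 17.2 cM.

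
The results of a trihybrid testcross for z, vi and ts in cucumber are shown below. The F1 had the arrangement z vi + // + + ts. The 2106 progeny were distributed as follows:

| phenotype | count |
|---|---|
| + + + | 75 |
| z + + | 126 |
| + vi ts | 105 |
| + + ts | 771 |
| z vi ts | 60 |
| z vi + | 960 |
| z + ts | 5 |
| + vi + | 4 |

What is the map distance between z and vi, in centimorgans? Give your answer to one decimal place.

11.4 centimorgans

The two rarest classes, + vi + and z + ts, are the double crossovers. Comparing them with the parentals, only the z allele has switched, so z is the middle locus and the order is ts – z – vi.
Crossovers in the z–vi interval produce the single-crossover classes z + + and + vi ts (126 + 105 = 231) plus the double crossovers (9).
RF(z–vi) = (231 + 9) / 2106 = 240/2106 = 0.1140 → 11.4 centimorgans.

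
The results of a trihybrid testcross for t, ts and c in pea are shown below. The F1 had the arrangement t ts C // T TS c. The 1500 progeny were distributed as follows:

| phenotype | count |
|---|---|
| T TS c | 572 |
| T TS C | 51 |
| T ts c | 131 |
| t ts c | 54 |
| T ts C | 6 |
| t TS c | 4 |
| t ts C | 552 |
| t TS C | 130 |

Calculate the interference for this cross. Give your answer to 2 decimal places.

0.52

The two rarest classes, T ts C and t TS c, are the double crossovers. Comparing them with the parentals, only the t allele has switched, so t is the middle locus and the order is ts – t – c.
ts–t: (261 + 10)/1500 = 0.1807; t–c: (105 + 10)/1500 = 0.0767.
Expected DCO frequency = 0.1807 × 0.0767 ≈ 0.01386; observed = 10/1500 ≈ 0.00667.
Coefficient of coincidence = 0.00667/0.01386 ≈ 0.48; interference = 1 − 0.48 = 0.52.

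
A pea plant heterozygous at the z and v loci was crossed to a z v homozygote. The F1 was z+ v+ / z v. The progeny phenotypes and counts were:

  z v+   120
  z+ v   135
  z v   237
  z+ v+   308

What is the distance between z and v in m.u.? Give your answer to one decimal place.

31.9 m.u.

The recombinant classes are z+ v and z v+: 135 + 120 = 255.
Recombination frequency = 255/800 = 0.3187 ≈ 31.9%, i.e. 31.9 m.u.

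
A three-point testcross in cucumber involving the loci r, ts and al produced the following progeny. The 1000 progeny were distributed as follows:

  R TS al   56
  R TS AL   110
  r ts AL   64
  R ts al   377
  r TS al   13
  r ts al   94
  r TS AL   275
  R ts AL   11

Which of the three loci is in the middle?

The two most frequent reciprocal classes, R ts al and r TS AL, are the parental types, so the F1 was R ts al / r TS AL.
The two rarest classes, R ts AL and r TS al, are the double crossovers. Comparing them with the parentals, only the al allele has switched, so al is the middle locus and the order is r – al – ts.

al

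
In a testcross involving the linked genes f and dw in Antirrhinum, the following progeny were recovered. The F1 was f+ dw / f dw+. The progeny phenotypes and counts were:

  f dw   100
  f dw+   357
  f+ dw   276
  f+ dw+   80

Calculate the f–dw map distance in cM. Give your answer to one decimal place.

22.1 cM

The recombinant classes are f+ dw+ and f dw: 80 + 100 = 180.
Recombination frequency = 180/813 = 0.2214 ≈ 22.1%, i.e. 22.1 cM.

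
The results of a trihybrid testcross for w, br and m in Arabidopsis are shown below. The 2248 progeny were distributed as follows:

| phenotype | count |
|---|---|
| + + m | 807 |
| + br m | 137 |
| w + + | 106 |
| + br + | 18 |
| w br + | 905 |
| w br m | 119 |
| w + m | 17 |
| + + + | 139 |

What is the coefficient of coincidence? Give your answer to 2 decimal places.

0.97

The two most frequent reciprocal classes, w br + and + + m, are the parental types, so the F1 was w br + / + + m.
The two rarest classes, + br + and w + m, are the double crossovers. Comparing them with the parentals, only the w allele has switched, so w is the middle locus and the order is br – w – m.
br–w: (243 + 35)/2248 = 0.1237; w–m: (258 + 35)/2248 = 0.1303.
Expected DCO frequency = 0.1237 × 0.1303 ≈ 0.01612; observed = 35/2248 ≈ 0.01557.
Coefficient of coincidence = 0.01557/0.01612 ≈ 0.97.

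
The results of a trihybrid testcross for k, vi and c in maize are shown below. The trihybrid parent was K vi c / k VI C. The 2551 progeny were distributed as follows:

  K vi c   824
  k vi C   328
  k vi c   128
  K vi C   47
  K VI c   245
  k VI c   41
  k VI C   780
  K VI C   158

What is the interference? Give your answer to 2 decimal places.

The two rarest classes, K vi C and k VI c, are the double crossovers. Comparing them with the parentals, only the c allele has switched, so c is the middle locus and the order is k – c – vi.
k–c: (286 + 88)/2551 = 0.1466; c–vi: (573 + 88)/2551 = 0.2591.
Expected DCO frequency = 0.1466 × 0.2591 ≈ 0.03798; observed = 88/2551 ≈ 0.03450.
Coefficient of coincidence = 0.03450/0.03798 ≈ 0.91; interference = 1 − 0.91 = 0.09.

0.09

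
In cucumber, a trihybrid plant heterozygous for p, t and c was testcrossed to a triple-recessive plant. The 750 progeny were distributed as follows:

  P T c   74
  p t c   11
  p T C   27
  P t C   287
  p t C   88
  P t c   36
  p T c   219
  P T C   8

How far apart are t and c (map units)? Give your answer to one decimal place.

10.9 map units

The two most frequent reciprocal classes, P t C and p T c, are the parental types, so the F1 was P t C / p T c.
The two rarest classes, P T C and p t c, are the double crossovers. Comparing them with the parentals, only the t allele has switched, so t is the middle locus and the order is c – t – p.
Crossovers in the c–t interval produce the single-crossover classes P t c and p T C (36 + 27 = 63) plus the double crossovers (19).
RF(c–t) = (63 + 19) / 750 = 82/750 = 0.1093 → 10.9 map units.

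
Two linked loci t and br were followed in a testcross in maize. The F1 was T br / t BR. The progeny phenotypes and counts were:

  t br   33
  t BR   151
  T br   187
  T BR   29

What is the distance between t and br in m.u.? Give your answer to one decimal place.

15.5 m.u.

The recombinant classes are T BR and t br: 29 + 33 = 62.
Recombination frequency = 62/400 = 0.1550 ≈ 15.5%, i.e. 15.5 m.u.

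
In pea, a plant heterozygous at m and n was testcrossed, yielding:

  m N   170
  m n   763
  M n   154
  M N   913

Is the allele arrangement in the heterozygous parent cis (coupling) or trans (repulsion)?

The two most frequent classes are M N (913) and m n (763); these are the parental (non-recombinant) types.
So the F1 carried M N on one chromosome and m n on the other — the recessive alleles are on the same chromosome (cis / coupling).

cis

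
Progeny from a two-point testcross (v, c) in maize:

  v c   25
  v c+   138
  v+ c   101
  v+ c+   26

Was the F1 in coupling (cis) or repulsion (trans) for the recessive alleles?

The two most frequent classes are v+ c (101) and v c+ (138); these are the parental (non-recombinant) types.
So the F1 carried v+ c on one chromosome and v c+ on the other — the recessive alleles are on opposite chromosomes (trans / repulsion).

trans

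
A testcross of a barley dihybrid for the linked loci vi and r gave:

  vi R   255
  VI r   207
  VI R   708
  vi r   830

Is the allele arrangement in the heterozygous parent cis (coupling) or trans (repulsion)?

The two most frequent classes are VI R (708) and vi r (830); these are the parental (non-recombinant) types.
So the F1 carried VI R on one chromosome and vi r on the other — the recessive alleles are on the same chromosome (cis / coupling).

cis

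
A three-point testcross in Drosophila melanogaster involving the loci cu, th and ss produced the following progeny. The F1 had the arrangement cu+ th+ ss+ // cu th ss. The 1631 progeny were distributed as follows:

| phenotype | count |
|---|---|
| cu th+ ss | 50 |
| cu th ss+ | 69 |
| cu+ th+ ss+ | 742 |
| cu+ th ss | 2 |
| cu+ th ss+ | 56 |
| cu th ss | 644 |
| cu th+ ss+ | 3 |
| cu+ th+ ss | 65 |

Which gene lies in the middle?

cu

The two rarest classes, cu th+ ss+ and cu+ th ss, are the double crossovers. Comparing them with the parentals, only the cu allele has switched, so cu is the middle locus and the order is th – cu – ss.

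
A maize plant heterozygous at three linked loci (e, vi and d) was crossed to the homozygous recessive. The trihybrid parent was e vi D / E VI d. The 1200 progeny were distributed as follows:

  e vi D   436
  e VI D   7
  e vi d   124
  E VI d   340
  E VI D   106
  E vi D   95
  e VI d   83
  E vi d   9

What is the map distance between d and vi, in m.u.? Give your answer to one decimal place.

20.5 m.u.

The two rarest classes, e VI D and E vi d, are the double crossovers. Comparing them with the parentals, only the vi allele has switched, so vi is the middle locus and the order is d – vi – e.
Crossovers in the d–vi interval produce the single-crossover classes e vi d and E VI D (124 + 106 = 230) plus the double crossovers (16).
RF(d–vi) = (230 + 16) / 1200 = 246/1200 = 0.2050 → 20.5 m.u.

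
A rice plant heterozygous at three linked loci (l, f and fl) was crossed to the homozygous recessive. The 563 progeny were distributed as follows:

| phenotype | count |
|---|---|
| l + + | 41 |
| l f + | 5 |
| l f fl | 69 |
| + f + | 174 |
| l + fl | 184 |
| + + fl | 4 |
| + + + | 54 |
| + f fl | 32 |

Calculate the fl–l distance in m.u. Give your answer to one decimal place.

14.6 m.u.

The two most frequent reciprocal classes, l + fl and + f +, are the parental types, so the F1 was l + fl / + f +.
The two rarest classes, + + fl and l f +, are the double crossovers. Comparing them with the parentals, only the l allele has switched, so l is the middle locus and the order is fl – l – f.
Crossovers in the fl–l interval produce the single-crossover classes l + + and + f fl (41 + 32 = 73) plus the double crossovers (9).
RF(fl–l) = (73 + 9) / 563 = 82/563 = 0.1456 → 14.6 m.u.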